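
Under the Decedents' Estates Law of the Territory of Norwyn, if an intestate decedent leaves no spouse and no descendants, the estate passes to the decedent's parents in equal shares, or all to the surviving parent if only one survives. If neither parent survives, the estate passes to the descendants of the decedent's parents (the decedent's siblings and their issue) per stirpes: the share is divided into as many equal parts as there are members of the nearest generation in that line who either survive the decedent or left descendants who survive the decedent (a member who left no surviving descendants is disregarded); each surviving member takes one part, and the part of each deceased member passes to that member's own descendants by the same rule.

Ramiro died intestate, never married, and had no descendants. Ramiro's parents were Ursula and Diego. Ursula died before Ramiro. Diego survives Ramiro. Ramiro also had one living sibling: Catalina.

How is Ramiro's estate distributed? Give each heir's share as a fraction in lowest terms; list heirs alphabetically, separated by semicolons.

Diego 1

Only one parent, Diego, survives, so Diego takes the entire estate. The siblings take nothing because a surviving parent has priority.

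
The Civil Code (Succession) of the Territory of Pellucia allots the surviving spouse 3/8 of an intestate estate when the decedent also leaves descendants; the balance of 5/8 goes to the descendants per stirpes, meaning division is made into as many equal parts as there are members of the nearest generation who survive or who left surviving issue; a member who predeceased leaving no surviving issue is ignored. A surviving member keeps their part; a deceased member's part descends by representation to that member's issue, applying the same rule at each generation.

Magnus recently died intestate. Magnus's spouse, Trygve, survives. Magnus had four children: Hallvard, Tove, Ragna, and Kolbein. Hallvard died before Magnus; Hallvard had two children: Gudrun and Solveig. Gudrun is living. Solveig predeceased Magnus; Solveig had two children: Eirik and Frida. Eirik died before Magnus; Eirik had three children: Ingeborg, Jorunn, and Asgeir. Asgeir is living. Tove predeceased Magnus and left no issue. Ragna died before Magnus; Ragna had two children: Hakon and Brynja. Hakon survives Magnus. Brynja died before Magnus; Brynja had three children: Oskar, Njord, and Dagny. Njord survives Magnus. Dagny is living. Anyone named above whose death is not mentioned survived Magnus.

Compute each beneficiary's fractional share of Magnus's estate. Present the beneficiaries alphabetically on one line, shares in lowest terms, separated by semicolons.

Asgeir 5/288; Dagny 5/144; Frida 5/96; Gudrun 5/48; Hakon 5/48; Ingeborg 5/288; Jorunn 5/288; Kolbein 5/24; Njord 5/144; Oskar 5/144; Trygve 3/8

Trygve, as surviving spouse, takes 3/8.
The remaining 5/8 passes to Magnus's descendants per stirpes.
Tove left no surviving issue, so that branch lapses and is disregarded.
The 5/8 is divided into 3 equal shares of 5/24 among Hallvard, Ragna, Kolbein.
Hallvard predeceased; the 5/24 allotted to Hallvard's branch passes to Hallvard's issue by representation.
The 5/24 is divided into 2 equal shares of 5/48 among Gudrun, Solveig.
Gudrun is living and takes 5/48.
Solveig predeceased; the 5/48 allotted to Solveig's branch passes to Solveig's issue by representation.
The 5/48 is divided into 2 equal shares of 5/96 among Eirik, Frida.
Eirik predeceased; the 5/96 allotted to Eirik's branch passes to Eirik's issue by representation.
The 5/96 is divided into 3 equal shares of 5/288 among Ingeborg, Jorunn, Asgeir.
Ingeborg is living and takes 5/288.
Jorunn is living and takes 5/288.
Asgeir is living and takes 5/288.
Frida is living and takes 5/96.
Ragna predeceased; the 5/24 allotted to Ragna's branch passes to Ragna's issue by representation.
The 5/24 is divided into 2 equal shares of 5/48 among Hakon, Brynja.
Hakon is living and takes 5/48.
Brynja predeceased; the 5/48 allotted to Brynja's branch passes to Brynja's issue by representation.
The 5/48 is divided into 3 equal shares of 5/144 among Oskar, Njord, Dagny.
Oskar is living and takes 5/144.
Njord is living and takes 5/144.
Dagny is living and takes 5/144.
Kolbein is living and takes 5/24.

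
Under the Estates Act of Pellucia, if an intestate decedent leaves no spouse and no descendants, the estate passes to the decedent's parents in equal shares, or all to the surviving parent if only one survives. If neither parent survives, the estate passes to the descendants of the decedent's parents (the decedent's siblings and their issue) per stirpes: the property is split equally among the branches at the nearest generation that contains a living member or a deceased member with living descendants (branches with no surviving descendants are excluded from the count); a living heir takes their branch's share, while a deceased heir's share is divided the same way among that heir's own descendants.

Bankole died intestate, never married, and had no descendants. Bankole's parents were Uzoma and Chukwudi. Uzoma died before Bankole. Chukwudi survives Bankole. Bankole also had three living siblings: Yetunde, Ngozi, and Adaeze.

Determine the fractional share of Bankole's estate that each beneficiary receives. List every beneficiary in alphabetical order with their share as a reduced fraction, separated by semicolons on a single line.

Chukwudi 1

Only one parent, Chukwudi, survives, so Chukwudi takes the entire estate. The siblings take nothing because a surviving parent has priority.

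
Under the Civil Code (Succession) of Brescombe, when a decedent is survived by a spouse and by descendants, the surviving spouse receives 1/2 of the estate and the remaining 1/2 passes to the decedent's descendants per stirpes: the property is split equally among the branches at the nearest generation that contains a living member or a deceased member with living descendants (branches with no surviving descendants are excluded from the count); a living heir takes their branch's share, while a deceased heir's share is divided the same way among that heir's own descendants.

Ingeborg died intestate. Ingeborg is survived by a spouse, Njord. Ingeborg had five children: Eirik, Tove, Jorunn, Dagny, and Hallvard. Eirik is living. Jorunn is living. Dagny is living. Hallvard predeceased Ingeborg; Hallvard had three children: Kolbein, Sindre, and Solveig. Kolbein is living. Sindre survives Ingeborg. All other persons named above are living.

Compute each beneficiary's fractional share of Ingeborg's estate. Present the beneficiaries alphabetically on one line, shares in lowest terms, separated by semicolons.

Njord, as surviving spouse, takes 1/2.
The remaining 1/2 passes to Ingeborg's descendants per stirpes.
The 1/2 is divided into 5 equal shares of 1/10 among Eirik, Tove, Jorunn, Dagny, Hallvard.
Eirik is living and takes 1/10.
Tove is living and takes 1/10.
Jorunn is living and takes 1/10.
Dagny is living and takes 1/10.
Hallvard predeceased; the 1/10 allotted to Hallvard's branch passes to Hallvard's issue by representation.
The 1/10 is divided into 3 equal shares of 1/30 among Kolbein, Sindre, Solveig.
Kolbein is living and takes 1/30.
Sindre is living and takes 1/30.
Solveig is living and takes 1/30.

Dagny 1/10; Eirik 1/10; Jorunn 1/10; Kolbein 1/30; Njord 1/2; Sindre 1/30; Solveig 1/30; Tove 1/10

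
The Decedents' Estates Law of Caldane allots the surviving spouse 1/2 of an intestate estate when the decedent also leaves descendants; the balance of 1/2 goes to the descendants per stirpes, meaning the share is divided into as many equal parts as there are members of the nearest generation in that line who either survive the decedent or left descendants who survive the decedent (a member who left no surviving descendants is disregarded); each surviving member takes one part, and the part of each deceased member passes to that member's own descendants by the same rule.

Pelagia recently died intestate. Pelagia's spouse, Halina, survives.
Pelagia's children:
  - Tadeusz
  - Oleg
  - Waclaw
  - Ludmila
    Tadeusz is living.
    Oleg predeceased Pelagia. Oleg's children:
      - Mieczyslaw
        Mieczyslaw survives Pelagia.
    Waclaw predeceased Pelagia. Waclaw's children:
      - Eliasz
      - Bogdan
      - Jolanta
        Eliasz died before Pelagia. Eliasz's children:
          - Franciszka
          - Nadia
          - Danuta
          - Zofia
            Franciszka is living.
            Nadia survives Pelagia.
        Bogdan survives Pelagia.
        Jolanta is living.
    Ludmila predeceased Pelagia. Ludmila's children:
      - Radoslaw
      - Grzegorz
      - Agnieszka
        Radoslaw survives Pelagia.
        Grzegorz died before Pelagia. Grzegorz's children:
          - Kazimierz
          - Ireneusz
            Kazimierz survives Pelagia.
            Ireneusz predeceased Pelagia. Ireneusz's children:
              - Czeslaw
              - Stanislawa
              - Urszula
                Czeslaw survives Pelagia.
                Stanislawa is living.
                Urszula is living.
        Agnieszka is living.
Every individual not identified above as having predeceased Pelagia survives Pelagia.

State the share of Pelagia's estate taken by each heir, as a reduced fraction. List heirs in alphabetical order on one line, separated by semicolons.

Agnieszka 1/24; Bogdan 1/24; Czeslaw 1/144; Danuta 1/96; Franciszka 1/96; Halina 1/2; Jolanta 1/24; Kazimierz 1/48; Mieczyslaw 1/8; Nadia 1/96; Radoslaw 1/24; Stanislawa 1/144; Tadeusz 1/8; Urszula 1/144; Zofia 1/96

Halina, as surviving spouse, takes 1/2.
The remaining 1/2 passes to Pelagia's descendants per stirpes.
The 1/2 is divided into 4 equal shares of 1/8 among Tadeusz, Oleg, Waclaw, Ludmila.
Tadeusz is living and takes 1/8.
Oleg predeceased; the 1/8 allotted to Oleg's branch passes to Oleg's issue by representation.
Mieczyslaw is the sole taker at this level and receives the full 1/8.
Waclaw predeceased; the 1/8 allotted to Waclaw's branch passes to Waclaw's issue by representation.
The 1/8 is divided into 3 equal shares of 1/24 among Eliasz, Bogdan, Jolanta.
Eliasz predeceased; the 1/24 allotted to Eliasz's branch passes to Eliasz's issue by representation.
The 1/24 is divided into 4 equal shares of 1/96 among Franciszka, Nadia, Danuta, Zofia.
Franciszka is living and takes 1/96.
Nadia is living and takes 1/96.
Danuta is living and takes 1/96.
Zofia is living and takes 1/96.
Bogdan is living and takes 1/24.
Jolanta is living and takes 1/24.
Ludmila predeceased; the 1/8 allotted to Ludmila's branch passes to Ludmila's issue by representation.
The 1/8 is divided into 3 equal shares of 1/24 among Radoslaw, Grzegorz, Agnieszka.
Radoslaw is living and takes 1/24.
Grzegorz predeceased; the 1/24 allotted to Grzegorz's branch passes to Grzegorz's issue by representation.
The 1/24 is divided into 2 equal shares of 1/48 among Kazimierz, Ireneusz.
Kazimierz is living and takes 1/48.
Ireneusz predeceased; the 1/48 allotted to Ireneusz's branch passes to Ireneusz's issue by representation.
The 1/48 is divided into 3 equal shares of 1/144 among Czeslaw, Stanislawa, Urszula.
Czeslaw is living and takes 1/144.
Stanislawa is living and takes 1/144.
Urszula is living and takes 1/144.
Agnieszka is living and takes 1/24.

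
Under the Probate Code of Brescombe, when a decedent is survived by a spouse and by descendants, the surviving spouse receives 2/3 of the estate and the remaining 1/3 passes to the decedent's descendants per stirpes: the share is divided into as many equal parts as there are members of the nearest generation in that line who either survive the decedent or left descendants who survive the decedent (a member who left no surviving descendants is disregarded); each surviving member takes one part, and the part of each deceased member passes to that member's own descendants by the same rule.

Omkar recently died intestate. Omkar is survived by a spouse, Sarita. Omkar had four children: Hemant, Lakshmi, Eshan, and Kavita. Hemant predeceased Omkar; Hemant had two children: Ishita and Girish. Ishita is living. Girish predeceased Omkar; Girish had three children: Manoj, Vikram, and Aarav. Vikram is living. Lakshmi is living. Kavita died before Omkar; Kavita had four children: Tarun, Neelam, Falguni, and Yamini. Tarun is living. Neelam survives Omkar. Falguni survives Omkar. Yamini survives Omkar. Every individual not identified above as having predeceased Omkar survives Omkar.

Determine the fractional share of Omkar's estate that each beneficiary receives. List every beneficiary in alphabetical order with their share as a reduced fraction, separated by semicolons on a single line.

Aarav 1/72; Eshan 1/12; Falguni 1/48; Ishita 1/24; Lakshmi 1/12; Manoj 1/72; Neelam 1/48; Sarita 2/3; Tarun 1/48; Vikram 1/72; Yamini 1/48

Sarita, as surviving spouse, takes 2/3.
The remaining 1/3 passes to Omkar's descendants per stirpes.
The 1/3 is divided into 4 equal shares of 1/12 among Hemant, Lakshmi, Eshan, Kavita.
Hemant predeceased; the 1/12 allotted to Hemant's branch passes to Hemant's issue by representation.
The 1/12 is divided into 2 equal shares of 1/24 among Ishita, Girish.
Ishita is living and takes 1/24.
Girish predeceased; the 1/24 allotted to Girish's branch passes to Girish's issue by representation.
The 1/24 is divided into 3 equal shares of 1/72 among Manoj, Vikram, Aarav.
Manoj is living and takes 1/72.
Vikram is living and takes 1/72.
Aarav is living and takes 1/72.
Lakshmi is living and takes 1/12.
Eshan is living and takes 1/12.
Kavita predeceased; the 1/12 allotted to Kavita's branch passes to Kavita's issue by representation.
The 1/12 is divided into 4 equal shares of 1/48 among Tarun, Neelam, Falguni, Yamini.
Tarun is living and takes 1/48.
Neelam is living and takes 1/48.
Falguni is living and takes 1/48.
Yamini is living and takes 1/48.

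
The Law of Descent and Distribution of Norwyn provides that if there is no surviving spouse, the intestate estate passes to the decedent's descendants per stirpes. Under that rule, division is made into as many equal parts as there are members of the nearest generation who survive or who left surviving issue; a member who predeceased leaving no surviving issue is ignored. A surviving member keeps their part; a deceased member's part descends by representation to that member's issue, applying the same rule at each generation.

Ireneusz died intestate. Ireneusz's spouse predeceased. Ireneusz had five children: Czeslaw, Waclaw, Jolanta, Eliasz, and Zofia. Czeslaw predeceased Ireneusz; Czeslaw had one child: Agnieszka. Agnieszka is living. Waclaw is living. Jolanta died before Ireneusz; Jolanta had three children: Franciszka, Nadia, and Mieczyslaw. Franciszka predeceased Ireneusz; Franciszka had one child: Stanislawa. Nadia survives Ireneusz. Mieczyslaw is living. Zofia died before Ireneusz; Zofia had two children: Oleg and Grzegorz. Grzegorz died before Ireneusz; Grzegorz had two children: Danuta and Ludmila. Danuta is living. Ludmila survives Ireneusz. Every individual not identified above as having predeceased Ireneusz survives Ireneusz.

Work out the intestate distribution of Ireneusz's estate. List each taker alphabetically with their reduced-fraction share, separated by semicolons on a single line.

Agnieszka 1/5; Danuta 1/20; Eliasz 1/5; Ludmila 1/20; Mieczyslaw 1/15; Nadia 1/15; Oleg 1/10; Stanislawa 1/15; Waclaw 1/5

There is no surviving spouse, so the entire estate passes to Ireneusz's descendants per stirpes.
The estate is divided into 5 equal shares of 1/5 among Czeslaw, Waclaw, Jolanta, Eliasz, Zofia.
Czeslaw predeceased; the 1/5 allotted to Czeslaw's branch passes to Czeslaw's issue by representation.
Agnieszka is the sole taker at this level and receives the full 1/5.
Waclaw is living and takes 1/5.
Jolanta predeceased; the 1/5 allotted to Jolanta's branch passes to Jolanta's issue by representation.
The 1/5 is divided into 3 equal shares of 1/15 among Franciszka, Nadia, Mieczyslaw.
Franciszka predeceased; the 1/15 allotted to Franciszka's branch passes to Franciszka's issue by representation.
Stanislawa is the sole taker at this level and receives the full 1/15.
Nadia is living and takes 1/15.
Mieczyslaw is living and takes 1/15.
Eliasz is living and takes 1/5.
Zofia predeceased; the 1/5 allotted to Zofia's branch passes to Zofia's issue by representation.
The 1/5 is divided into 2 equal shares of 1/10 among Oleg, Grzegorz.
Oleg is living and takes 1/10.
Grzegorz predeceased; the 1/10 allotted to Grzegorz's branch passes to Grzegorz's issue by representation.
The 1/10 is divided into 2 equal shares of 1/20 among Danuta, Ludmila.
Danuta is living and takes 1/20.
Ludmila is living and takes 1/20.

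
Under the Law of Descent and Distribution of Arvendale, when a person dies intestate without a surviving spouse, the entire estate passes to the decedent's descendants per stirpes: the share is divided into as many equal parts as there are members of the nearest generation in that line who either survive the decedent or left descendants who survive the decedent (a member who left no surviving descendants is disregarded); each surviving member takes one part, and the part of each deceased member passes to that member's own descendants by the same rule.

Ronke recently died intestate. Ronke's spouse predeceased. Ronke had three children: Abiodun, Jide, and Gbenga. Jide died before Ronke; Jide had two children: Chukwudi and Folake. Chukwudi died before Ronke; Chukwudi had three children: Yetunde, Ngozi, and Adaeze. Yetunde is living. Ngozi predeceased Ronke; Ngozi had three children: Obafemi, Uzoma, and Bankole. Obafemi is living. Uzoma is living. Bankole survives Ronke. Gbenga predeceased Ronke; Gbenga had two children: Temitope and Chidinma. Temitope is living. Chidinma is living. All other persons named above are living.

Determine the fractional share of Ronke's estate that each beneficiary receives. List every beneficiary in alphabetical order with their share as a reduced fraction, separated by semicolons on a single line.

Abiodun 1/3; Adaeze 1/18; Bankole 1/54; Chidinma 1/6; Folake 1/6; Obafemi 1/54; Temitope 1/6; Uzoma 1/54; Yetunde 1/18

There is no surviving spouse, so the entire estate passes to Ronke's descendants per stirpes.
The estate is divided into 3 equal shares of 1/3 among Abiodun, Jide, Gbenga.
Abiodun is living and takes 1/3.
Jide predeceased; the 1/3 allotted to Jide's branch passes to Jide's issue by representation.
The 1/3 is divided into 2 equal shares of 1/6 among Chukwudi, Folake.
Chukwudi predeceased; the 1/6 allotted to Chukwudi's branch passes to Chukwudi's issue by representation.
The 1/6 is divided into 3 equal shares of 1/18 among Yetunde, Ngozi, Adaeze.
Yetunde is living and takes 1/18.
Ngozi predeceased; the 1/18 allotted to Ngozi's branch passes to Ngozi's issue by representation.
The 1/18 is divided into 3 equal shares of 1/54 among Obafemi, Uzoma, Bankole.
Obafemi is living and takes 1/54.
Uzoma is living and takes 1/54.
Bankole is living and takes 1/54.
Adaeze is living and takes 1/18.
Folake is living and takes 1/6.
Gbenga predeceased; the 1/3 allotted to Gbenga's branch passes to Gbenga's issue by representation.
The 1/3 is divided into 2 equal shares of 1/6 among Temitope, Chidinma.
Temitope is living and takes 1/6.
Chidinma is living and takes 1/6.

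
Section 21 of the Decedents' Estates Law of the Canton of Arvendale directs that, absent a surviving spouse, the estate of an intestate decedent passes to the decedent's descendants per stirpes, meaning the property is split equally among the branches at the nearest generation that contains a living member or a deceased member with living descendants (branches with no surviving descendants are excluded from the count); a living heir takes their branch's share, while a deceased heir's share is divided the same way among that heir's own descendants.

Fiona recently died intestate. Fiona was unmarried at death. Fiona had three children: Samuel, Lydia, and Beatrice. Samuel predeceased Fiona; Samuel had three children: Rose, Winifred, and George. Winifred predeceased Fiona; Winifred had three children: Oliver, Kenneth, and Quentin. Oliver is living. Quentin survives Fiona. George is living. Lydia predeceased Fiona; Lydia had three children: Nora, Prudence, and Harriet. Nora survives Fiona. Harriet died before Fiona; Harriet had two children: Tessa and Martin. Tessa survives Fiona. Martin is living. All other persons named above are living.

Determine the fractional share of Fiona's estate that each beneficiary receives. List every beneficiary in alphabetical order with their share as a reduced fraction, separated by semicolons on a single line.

Beatrice 1/3; George 1/9; Kenneth 1/27; Martin 1/18; Nora 1/9; Oliver 1/27; Prudence 1/9; Quentin 1/27; Rose 1/9; Tessa 1/18

There is no surviving spouse, so the entire estate passes to Fiona's descendants per stirpes.
The estate is divided into 3 equal shares of 1/3 among Samuel, Lydia, Beatrice.
Samuel predeceased; the 1/3 allotted to Samuel's branch passes to Samuel's issue by representation.
The 1/3 is divided into 3 equal shares of 1/9 among Rose, Winifred, George.
Rose is living and takes 1/9.
Winifred predeceased; the 1/9 allotted to Winifred's branch passes to Winifred's issue by representation.
The 1/9 is divided into 3 equal shares of 1/27 among Oliver, Kenneth, Quentin.
Oliver is living and takes 1/27.
Kenneth is living and takes 1/27.
Quentin is living and takes 1/27.
George is living and takes 1/9.
Lydia predeceased; the 1/3 allotted to Lydia's branch passes to Lydia's issue by representation.
The 1/3 is divided into 3 equal shares of 1/9 among Nora, Prudence, Harriet.
Nora is living and takes 1/9.
Prudence is living and takes 1/9.
Harriet predeceased; the 1/9 allotted to Harriet's branch passes to Harriet's issue by representation.
The 1/9 is divided into 2 equal shares of 1/18 among Tessa, Martin.
Tessa is living and takes 1/18.
Martin is living and takes 1/18.
Beatrice is living and takes 1/3.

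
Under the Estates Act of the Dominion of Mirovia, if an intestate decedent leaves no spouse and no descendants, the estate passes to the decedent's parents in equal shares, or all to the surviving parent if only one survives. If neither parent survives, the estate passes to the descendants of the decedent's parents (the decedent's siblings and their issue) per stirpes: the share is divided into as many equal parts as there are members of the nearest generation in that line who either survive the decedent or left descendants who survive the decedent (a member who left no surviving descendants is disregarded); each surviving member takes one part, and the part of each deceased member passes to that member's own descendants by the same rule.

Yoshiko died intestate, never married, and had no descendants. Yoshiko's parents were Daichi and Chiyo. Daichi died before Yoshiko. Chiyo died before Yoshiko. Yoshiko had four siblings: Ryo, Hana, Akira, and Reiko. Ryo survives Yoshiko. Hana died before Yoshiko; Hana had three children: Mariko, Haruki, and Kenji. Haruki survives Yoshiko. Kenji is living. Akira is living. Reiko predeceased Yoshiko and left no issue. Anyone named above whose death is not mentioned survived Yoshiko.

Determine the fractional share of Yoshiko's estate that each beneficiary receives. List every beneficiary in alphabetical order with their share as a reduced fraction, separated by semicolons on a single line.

Neither parent survives and there are no descendants, so the estate passes to Yoshiko's siblings and their issue per stirpes.
Reiko left no surviving issue, so that branch lapses and is disregarded.
The estate is divided into 3 equal shares of 1/3 among Ryo, Hana, Akira.
Ryo is living and takes 1/3.
Hana predeceased; the 1/3 allotted to Hana's branch passes to Hana's issue by representation.
The 1/3 is divided into 3 equal shares of 1/9 among Mariko, Haruki, Kenji.
Mariko is living and takes 1/9.
Haruki is living and takes 1/9.
Kenji is living and takes 1/9.
Akira is living and takes 1/3.

Akira 1/3; Haruki 1/9; Kenji 1/9; Mariko 1/9; Ryo 1/3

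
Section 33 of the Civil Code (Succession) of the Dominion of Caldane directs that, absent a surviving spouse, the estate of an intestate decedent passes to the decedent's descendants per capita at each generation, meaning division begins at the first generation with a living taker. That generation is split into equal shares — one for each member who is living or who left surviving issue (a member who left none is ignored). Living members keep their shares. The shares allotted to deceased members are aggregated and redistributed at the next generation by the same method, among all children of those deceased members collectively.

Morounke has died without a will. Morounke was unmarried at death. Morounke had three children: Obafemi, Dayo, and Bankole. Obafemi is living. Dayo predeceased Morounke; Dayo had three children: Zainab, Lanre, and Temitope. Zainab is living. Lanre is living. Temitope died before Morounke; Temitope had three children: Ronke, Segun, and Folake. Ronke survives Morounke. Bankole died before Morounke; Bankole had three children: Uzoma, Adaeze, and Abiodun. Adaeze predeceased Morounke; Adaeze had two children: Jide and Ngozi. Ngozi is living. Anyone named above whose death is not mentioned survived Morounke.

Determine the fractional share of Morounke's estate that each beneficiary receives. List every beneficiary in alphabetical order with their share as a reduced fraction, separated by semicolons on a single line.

Abiodun 1/9; Folake 2/45; Jide 2/45; Lanre 1/9; Ngozi 2/45; Obafemi 1/3; Ronke 2/45; Segun 2/45; Uzoma 1/9; Zainab 1/9

There is no surviving spouse, so the entire estate passes to Morounke's descendants per capita at each generation.
At generation 1 (Obafemi, Dayo, Bankole) there are 3 shares of (1)/3 = 1/3 each.
Living: Obafemi — each takes 1/3.
Deceased: Dayo and Bankole. Their combined 2/3 is pooled and carried to generation 2.
At generation 2 (Zainab, Lanre, Temitope, Uzoma, Adaeze, Abiodun) there are 6 shares of (2/3)/6 = 1/9 each.
Living: Zainab, Lanre, Uzoma, and Abiodun — each takes 1/9.
Deceased: Temitope and Adaeze. Their combined 2/9 is pooled and carried to generation 3.
At generation 3 (Ronke, Segun, Folake, Jide, Ngozi) there are 5 shares of (2/9)/5 = 2/45 each.
Living: Ronke, Segun, Folake, Jide, and Ngozi — each takes 2/45.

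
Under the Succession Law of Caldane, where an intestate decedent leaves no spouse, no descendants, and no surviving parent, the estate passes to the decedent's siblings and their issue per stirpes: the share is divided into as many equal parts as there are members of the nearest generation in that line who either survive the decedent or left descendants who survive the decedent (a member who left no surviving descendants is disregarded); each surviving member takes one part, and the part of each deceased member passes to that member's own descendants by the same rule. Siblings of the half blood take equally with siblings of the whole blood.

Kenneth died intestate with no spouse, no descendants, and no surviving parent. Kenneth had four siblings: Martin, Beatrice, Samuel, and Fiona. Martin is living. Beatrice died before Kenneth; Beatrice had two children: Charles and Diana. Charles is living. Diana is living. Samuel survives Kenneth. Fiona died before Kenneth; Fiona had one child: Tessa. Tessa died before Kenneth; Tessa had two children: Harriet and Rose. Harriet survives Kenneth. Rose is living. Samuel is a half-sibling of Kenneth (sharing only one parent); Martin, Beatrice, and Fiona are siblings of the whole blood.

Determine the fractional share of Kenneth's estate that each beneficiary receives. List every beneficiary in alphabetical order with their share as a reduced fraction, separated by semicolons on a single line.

No spouse, descendants, or parent survives, so the estate passes to Kenneth's siblings per stirpes.
Half-blood and whole-blood siblings take equally under the stated rule.
The estate is divided into 4 equal shares of 1/4 among Martin, Beatrice, Samuel, Fiona.
Martin is living and takes 1/4.
Beatrice predeceased; the 1/4 allotted to Beatrice's branch passes to Beatrice's issue by representation.
The 1/4 is divided into 2 equal shares of 1/8 among Charles, Diana.
Charles is living and takes 1/8.
Diana is living and takes 1/8.
Samuel is living and takes 1/4.
Fiona predeceased; the 1/4 allotted to Fiona's branch passes to Fiona's issue by representation.
Tessa's line is the sole branch at this level, so the full 1/4 passes to Tessa's issue by representation.
The 1/4 is divided into 2 equal shares of 1/8 among Harriet, Rose.
Harriet is living and takes 1/8.
Rose is living and takes 1/8.

Charles 1/8; Diana 1/8; Harriet 1/8; Martin 1/4; Rose 1/8; Samuel 1/4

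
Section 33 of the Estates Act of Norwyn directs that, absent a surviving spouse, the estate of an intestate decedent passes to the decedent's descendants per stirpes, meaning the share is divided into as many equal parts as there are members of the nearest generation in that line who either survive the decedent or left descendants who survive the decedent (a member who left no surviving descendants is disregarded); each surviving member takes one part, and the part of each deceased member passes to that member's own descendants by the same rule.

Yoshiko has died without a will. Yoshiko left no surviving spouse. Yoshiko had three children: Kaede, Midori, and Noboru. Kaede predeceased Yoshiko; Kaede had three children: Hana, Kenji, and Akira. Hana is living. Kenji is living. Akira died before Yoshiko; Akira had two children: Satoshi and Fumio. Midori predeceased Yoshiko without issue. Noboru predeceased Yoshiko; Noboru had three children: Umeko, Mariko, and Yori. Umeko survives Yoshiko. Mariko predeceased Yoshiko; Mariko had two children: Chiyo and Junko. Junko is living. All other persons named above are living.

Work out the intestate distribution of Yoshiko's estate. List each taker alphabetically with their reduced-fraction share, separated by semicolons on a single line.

Chiyo 1/12; Fumio 1/12; Hana 1/6; Junko 1/12; Kenji 1/6; Satoshi 1/12; Umeko 1/6; Yori 1/6

There is no surviving spouse, so the entire estate passes to Yoshiko's descendants per stirpes.
Midori left no surviving issue, so that branch lapses and is disregarded.
The estate is divided into 2 equal shares of 1/2 among Kaede, Noboru.
Kaede predeceased; the 1/2 allotted to Kaede's branch passes to Kaede's issue by representation.
The 1/2 is divided into 3 equal shares of 1/6 among Hana, Kenji, Akira.
Hana is living and takes 1/6.
Kenji is living and takes 1/6.
Akira predeceased; the 1/6 allotted to Akira's branch passes to Akira's issue by representation.
The 1/6 is divided into 2 equal shares of 1/12 among Satoshi, Fumio.
Satoshi is living and takes 1/12.
Fumio is living and takes 1/12.
Noboru predeceased; the 1/2 allotted to Noboru's branch passes to Noboru's issue by representation.
The 1/2 is divided into 3 equal shares of 1/6 among Umeko, Mariko, Yori.
Umeko is living and takes 1/6.
Mariko predeceased; the 1/6 allotted to Mariko's branch passes to Mariko's issue by representation.
The 1/6 is divided into 2 equal shares of 1/12 among Chiyo, Junko.
Chiyo is living and takes 1/12.
Junko is living and takes 1/12.
Yori is living and takes 1/6.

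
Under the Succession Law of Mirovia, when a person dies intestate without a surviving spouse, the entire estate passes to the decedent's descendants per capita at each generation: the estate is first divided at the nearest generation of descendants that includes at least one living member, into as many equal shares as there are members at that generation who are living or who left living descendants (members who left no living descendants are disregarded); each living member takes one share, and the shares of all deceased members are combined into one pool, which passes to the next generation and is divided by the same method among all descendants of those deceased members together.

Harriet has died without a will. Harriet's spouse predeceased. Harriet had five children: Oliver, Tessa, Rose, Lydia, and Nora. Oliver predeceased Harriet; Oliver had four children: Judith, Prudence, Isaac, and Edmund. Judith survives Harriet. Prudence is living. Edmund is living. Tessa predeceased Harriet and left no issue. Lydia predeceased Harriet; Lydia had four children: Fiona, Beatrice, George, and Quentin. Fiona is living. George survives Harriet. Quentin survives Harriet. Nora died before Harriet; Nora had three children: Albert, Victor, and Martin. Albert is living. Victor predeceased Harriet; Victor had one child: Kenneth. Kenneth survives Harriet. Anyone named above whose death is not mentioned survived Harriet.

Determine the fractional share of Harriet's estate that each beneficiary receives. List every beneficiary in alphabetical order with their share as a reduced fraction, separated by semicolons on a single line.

There is no surviving spouse, so the entire estate passes to Harriet's descendants per capita at each generation.
At generation 1 (Oliver, Rose, Lydia, Nora) there are 4 shares of (1)/4 = 1/4 each.
Living: Rose — each takes 1/4.
Deceased: Oliver, Lydia, and Nora. Their combined 3/4 is pooled and carried to generation 2.
At generation 2 (Judith, Prudence, Isaac, Edmund, Fiona, Beatrice, George, Quentin, Albert, Victor, Martin) there are 11 shares of (3/4)/11 = 3/44 each.
Living: Judith, Prudence, Isaac, Edmund, Fiona, Beatrice, George, Quentin, Albert, and Martin — each takes 3/44.
Deceased: Victor. That 3/44 share is carried to generation 3.
At generation 3 (Kenneth) there are 1 shares of (3/44)/1 = 3/44 each.
Living: Kenneth — each takes 3/44.

Albert 3/44; Beatrice 3/44; Edmund 3/44; Fiona 3/44; George 3/44; Isaac 3/44; Judith 3/44; Kenneth 3/44; Martin 3/44; Prudence 3/44; Quentin 3/44; Rose 1/4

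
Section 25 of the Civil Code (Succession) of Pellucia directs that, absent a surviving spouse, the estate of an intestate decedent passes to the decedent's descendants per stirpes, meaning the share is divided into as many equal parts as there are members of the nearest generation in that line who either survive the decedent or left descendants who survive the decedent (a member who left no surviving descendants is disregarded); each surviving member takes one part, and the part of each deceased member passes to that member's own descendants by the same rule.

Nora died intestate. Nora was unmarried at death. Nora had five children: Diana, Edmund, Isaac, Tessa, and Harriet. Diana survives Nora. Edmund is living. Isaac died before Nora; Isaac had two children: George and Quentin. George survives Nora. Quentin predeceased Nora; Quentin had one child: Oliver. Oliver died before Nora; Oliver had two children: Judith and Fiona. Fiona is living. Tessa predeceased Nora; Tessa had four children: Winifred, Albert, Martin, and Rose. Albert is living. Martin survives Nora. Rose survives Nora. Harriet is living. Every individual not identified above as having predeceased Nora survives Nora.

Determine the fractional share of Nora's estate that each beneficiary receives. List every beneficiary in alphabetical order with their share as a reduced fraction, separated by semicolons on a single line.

Albert 1/20; Diana 1/5; Edmund 1/5; Fiona 1/20; George 1/10; Harriet 1/5; Judith 1/20; Martin 1/20; Rose 1/20; Winifred 1/20

There is no surviving spouse, so the entire estate passes to Nora's descendants per stirpes.
The estate is divided into 5 equal shares of 1/5 among Diana, Edmund, Isaac, Tessa, Harriet.
Diana is living and takes 1/5.
Edmund is living and takes 1/5.
Isaac predeceased; the 1/5 allotted to Isaac's branch passes to Isaac's issue by representation.
The 1/5 is divided into 2 equal shares of 1/10 among George, Quentin.
George is living and takes 1/10.
Quentin predeceased; the 1/10 allotted to Quentin's branch passes to Quentin's issue by representation.
Oliver's line is the sole branch at this level, so the full 1/10 passes to Oliver's issue by representation.
The 1/10 is divided into 2 equal shares of 1/20 among Judith, Fiona.
Judith is living and takes 1/20.
Fiona is living and takes 1/20.
Tessa predeceased; the 1/5 allotted to Tessa's branch passes to Tessa's issue by representation.
The 1/5 is divided into 4 equal shares of 1/20 among Winifred, Albert, Martin, Rose.
Winifred is living and takes 1/20.
Albert is living and takes 1/20.
Martin is living and takes 1/20.
Rose is living and takes 1/20.
Harriet is living and takes 1/5.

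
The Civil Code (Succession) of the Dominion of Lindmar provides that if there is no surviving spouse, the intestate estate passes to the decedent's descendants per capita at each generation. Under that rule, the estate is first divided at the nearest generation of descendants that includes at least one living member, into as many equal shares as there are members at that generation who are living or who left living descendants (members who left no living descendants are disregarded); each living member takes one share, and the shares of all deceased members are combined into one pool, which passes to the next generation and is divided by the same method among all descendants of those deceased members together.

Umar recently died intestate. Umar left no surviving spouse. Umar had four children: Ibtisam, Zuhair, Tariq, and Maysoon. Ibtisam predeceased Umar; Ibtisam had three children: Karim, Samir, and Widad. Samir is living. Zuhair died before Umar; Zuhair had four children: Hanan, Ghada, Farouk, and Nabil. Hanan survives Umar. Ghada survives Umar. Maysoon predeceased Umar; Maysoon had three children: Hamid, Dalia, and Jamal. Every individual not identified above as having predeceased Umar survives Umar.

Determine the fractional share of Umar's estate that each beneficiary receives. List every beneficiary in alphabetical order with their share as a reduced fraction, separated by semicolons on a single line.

There is no surviving spouse, so the entire estate passes to Umar's descendants per capita at each generation.
At generation 1 (Ibtisam, Zuhair, Tariq, Maysoon) there are 4 shares of (1)/4 = 1/4 each.
Living: Tariq — each takes 1/4.
Deceased: Ibtisam, Zuhair, and Maysoon. Their combined 3/4 is pooled and carried to generation 2.
At generation 2 (Karim, Samir, Widad, Hanan, Ghada, Farouk, Nabil, Hamid, Dalia, Jamal) there are 10 shares of (3/4)/10 = 3/40 each.
Living: Karim, Samir, Widad, Hanan, Ghada, Farouk, Nabil, Hamid, Dalia, and Jamal — each takes 3/40.

Dalia 3/40; Farouk 3/40; Ghada 3/40; Hamid 3/40; Hanan 3/40; Jamal 3/40; Karim 3/40; Nabil 3/40; Samir 3/40; Tariq 1/4; Widad 3/40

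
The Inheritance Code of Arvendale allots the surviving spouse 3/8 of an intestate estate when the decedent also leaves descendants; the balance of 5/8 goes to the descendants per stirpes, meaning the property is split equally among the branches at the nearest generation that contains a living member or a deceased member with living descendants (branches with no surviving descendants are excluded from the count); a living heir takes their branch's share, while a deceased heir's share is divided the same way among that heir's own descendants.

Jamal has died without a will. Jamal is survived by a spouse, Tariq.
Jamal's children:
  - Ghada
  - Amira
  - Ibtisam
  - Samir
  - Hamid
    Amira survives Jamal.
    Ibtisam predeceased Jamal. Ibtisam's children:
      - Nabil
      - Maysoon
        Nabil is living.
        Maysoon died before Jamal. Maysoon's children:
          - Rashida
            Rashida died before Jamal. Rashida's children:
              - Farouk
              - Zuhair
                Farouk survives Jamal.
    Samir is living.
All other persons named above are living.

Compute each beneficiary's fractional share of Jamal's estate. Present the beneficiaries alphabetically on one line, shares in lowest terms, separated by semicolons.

Amira 1/8; Farouk 1/32; Ghada 1/8; Hamid 1/8; Nabil 1/16; Samir 1/8; Tariq 3/8; Zuhair 1/32

Tariq, as surviving spouse, takes 3/8.
The remaining 5/8 passes to Jamal's descendants per stirpes.
The 5/8 is divided into 5 equal shares of 1/8 among Ghada, Amira, Ibtisam, Samir, Hamid.
Ghada is living and takes 1/8.
Amira is living and takes 1/8.
Ibtisam predeceased; the 1/8 allotted to Ibtisam's branch passes to Ibtisam's issue by representation.
The 1/8 is divided into 2 equal shares of 1/16 among Nabil, Maysoon.
Nabil is living and takes 1/16.
Maysoon predeceased; the 1/16 allotted to Maysoon's branch passes to Maysoon's issue by representation.
Rashida's line is the sole branch at this level, so the full 1/16 passes to Rashida's issue by representation.
The 1/16 is divided into 2 equal shares of 1/32 among Farouk, Zuhair.
Farouk is living and takes 1/32.
Zuhair is living and takes 1/32.
Samir is living and takes 1/8.
Hamid is living and takes 1/8.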